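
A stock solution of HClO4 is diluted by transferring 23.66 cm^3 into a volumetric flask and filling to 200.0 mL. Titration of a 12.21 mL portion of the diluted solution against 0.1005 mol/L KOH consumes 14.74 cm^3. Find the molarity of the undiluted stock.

n(KOH) = 0.1005 x 0.01474 = 0.001481 mol.
n(HClO4) in the aliquot = 0.001481 mol.
[diluted HClO4] = 0.001481 / 0.01221 = 0.1213 M.
Dilution factor = 200.0/23.66 = 8.453, so [stock] = 0.1213 x 8.453 = 1.03 M.

1.03 M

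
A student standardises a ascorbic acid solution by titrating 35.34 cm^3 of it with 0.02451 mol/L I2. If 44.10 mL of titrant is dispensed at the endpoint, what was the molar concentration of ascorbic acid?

n(I2) = 0.02451 x 0.04410 = 0.001081 mol.
From the balanced equation, 1 mol I2 reacts with 1 mol ascorbic acid, so n(ascorbic acid) = 0.001081 x 1/1 = 0.001081 mol.
[ascorbic acid] = 0.001081 / 0.03534 L = 0.0306 M.

0.0306 M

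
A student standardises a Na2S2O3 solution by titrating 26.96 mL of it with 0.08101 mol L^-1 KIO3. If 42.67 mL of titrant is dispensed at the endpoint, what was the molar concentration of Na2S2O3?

n(KIO3) = 0.08101 x 0.04267 = 0.003457 mol.
From the balanced equation, 1 mol KIO3 reacts with 6 mol Na2S2O3, so n(Na2S2O3) = 0.003457 x 6/1 = 0.02074 mol.
[Na2S2O3] = 0.02074 / 0.02696 L = 0.769 M.

0.769 M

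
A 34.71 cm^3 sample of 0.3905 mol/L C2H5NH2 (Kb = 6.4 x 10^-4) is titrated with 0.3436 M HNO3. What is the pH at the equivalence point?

5.77

n(C2H5NH2) = 0.3905 x 0.03471 = 0.01355 mol; V(HNO3) at equivalence = 0.01355/0.3436 = 0.03945 L.
At equivalence the base is fully converted to C2H5NH3+; total volume = 0.07416 L, so [C2H5NH3+] = 0.01355/0.07416 = 0.1828 M.
Ka(C2H5NH3+) = Kw/Kb = 1.0e-14 / 6.4 x 10^-4 = 1.56e-11.
[H^+] = sqrt(Ka x [C2H5NH3+]) = sqrt(1.56e-11 x 0.1828) = 1.69e-6 M.
pH = -log(1.69e-6) = 5.77.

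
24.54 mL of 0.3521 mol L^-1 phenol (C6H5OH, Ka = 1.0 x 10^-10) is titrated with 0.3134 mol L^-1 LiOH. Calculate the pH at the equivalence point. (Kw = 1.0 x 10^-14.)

11.61

n(C6H5OH) = 0.3521 x 0.02454 = 0.008641 mol; V(LiOH) at equivalence = 0.008641/0.3134 = 0.02757 L.
At equivalence all the acid is converted to C6H5O-; total volume = 0.02454 + 0.02757 = 0.05211 L, so [C6H5O-] = 0.008641/0.05211 = 0.1658 M.
Kb = Kw/Ka = 1.0e-14 / 1.0 x 10^-10 = 0.000100.
[OH^-] = sqrt(Kb x [C6H5O-]) = sqrt(0.000100 x 0.1658) = 0.00407 M.
pOH = 2.39, so pH = 14.00 - 2.39 = 11.61.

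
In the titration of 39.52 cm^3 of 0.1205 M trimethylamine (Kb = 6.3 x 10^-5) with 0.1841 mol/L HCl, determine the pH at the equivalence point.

n((CH3)3N) = 0.1205 x 0.03952 = 0.004762 mol; V(HCl) at equivalence = 0.004762/0.1841 = 0.02587 L.
At equivalence the base is fully converted to (CH3)3NH+; total volume = 0.06539 L, so [(CH3)3NH+] = 0.004762/0.06539 = 0.07283 M.
Ka((CH3)3NH+) = Kw/Kb = 1.0e-14 / 6.3 x 10^-5 = 1.59e-10.
[H^+] = sqrt(Ka x [(CH3)3NH+]) = sqrt(1.59e-10 x 0.07283) = 3.40e-6 M.
pH = -log(3.40e-6) = 5.47.

5.47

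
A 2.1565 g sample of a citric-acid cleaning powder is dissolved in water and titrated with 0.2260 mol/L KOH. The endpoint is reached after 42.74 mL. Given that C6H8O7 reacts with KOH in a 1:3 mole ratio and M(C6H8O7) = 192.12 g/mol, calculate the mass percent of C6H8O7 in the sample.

28.7%

n(KOH) = 0.2260 x 0.04274 = 0.009659 mol.
n(C6H8O7) = 0.009659 / 3 = 0.003220 mol.
mass of C6H8O7 = 0.003220 x 192.12 = 0.6186 g.
% purity = 0.6186 / 2.1565 x 100 = 28.7%.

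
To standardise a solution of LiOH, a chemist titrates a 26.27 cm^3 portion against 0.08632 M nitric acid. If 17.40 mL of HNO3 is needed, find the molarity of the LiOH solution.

n(HNO3) delivered = 0.08632 x 0.01740 = 0.001502 mol.
For a 1:1 reaction, n(LiOH) = 0.001502 mol.
[LiOH] = 0.001502 mol / 0.02627 L = 0.0572 M.

0.0572 M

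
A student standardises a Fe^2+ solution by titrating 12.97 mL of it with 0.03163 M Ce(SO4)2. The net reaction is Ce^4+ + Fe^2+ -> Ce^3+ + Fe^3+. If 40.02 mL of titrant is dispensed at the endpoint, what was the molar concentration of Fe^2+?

n(Ce(SO4)2) = 0.03163 x 0.04002 = 0.001266 mol.
From the balanced equation, 1 mol Ce(SO4)2 reacts with 1 mol Fe^2+, so n(Fe^2+) = 0.001266 x 1/1 = 0.001266 mol.
[Fe^2+] = 0.001266 / 0.01297 L = 0.0976 M.

0.0976 M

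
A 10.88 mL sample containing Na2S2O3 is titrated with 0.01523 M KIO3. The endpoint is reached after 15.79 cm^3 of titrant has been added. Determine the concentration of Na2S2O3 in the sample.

0.133 M

n(KIO3) = 0.01523 x 0.01579 = 0.0002405 mol.
From the balanced equation, 1 mol KIO3 reacts with 6 mol Na2S2O3, so n(Na2S2O3) = 0.0002405 x 6/1 = 0.001443 mol.
[Na2S2O3] = 0.001443 / 0.01088 L = 0.133 M.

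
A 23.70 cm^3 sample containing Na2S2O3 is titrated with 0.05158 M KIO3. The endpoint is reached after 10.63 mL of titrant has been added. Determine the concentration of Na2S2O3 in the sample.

0.139 M

n(KIO3) = 0.05158 x 0.01063 = 0.0005483 mol.
From the balanced equation, 1 mol KIO3 reacts with 6 mol Na2S2O3, so n(Na2S2O3) = 0.0005483 x 6/1 = 0.003290 mol.
[Na2S2O3] = 0.003290 / 0.02370 L = 0.139 M.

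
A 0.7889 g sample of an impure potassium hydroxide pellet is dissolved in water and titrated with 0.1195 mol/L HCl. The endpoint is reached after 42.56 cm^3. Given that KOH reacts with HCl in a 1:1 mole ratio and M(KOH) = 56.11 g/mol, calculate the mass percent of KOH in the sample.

36.2%

n(HCl) = 0.1195 x 0.04256 = 0.005086 mol.
n(KOH) = 0.005086 / 1 = 0.005086 mol.
mass of KOH = 0.005086 x 56.11 = 0.2854 g.
% purity = 0.2854 / 0.7889 x 100 = 36.2%.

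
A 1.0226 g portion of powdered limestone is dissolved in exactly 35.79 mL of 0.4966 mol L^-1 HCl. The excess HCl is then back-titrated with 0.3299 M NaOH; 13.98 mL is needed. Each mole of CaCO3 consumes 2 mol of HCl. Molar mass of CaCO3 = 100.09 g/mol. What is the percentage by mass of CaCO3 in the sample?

64.4%

Total n(HCl) added = 0.4966 x 0.03579 = 0.01777 mol.
n(NaOH) used = 0.3299 x 0.01398 = 0.004612 mol, which equals the excess n(HCl).
So n(HCl) consumed by the sample = 0.01777 - 0.004612 = 0.01316 mol.
n(CaCO3) = 0.01316 / 2 = 0.006581 mol.
mass CaCO3 = 0.006581 x 100.09 = 0.6587 g, so %CaCO3 = 0.6587/1.0226 x 100 = 64.4%.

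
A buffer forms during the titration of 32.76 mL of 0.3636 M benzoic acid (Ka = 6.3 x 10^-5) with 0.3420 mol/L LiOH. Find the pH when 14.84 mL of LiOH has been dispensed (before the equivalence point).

Initial n(C6H5COOH) = 0.3636 x 0.03276 = 0.01191 mol.
n(LiOH) added = 0.3420 x 0.01484 = 0.005075 mol, converting that many moles of C6H5COOH to C6H5COO-.
Remaining n(C6H5COOH) = 0.006836 mol; n(C6H5COO-) = 0.005075 mol.
By Henderson-Hasselbalch, pH = pKa + log([A^-]/[HA]) = 4.20 + log(0.005075/0.006836) = 4.20 + (-0.13) = 4.07.

4.07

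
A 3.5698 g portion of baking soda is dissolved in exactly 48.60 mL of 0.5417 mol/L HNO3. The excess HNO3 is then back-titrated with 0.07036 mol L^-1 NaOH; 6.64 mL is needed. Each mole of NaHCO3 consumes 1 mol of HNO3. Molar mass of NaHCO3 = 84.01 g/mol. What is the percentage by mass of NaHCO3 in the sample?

Total n(HNO3) added = 0.5417 x 0.04860 = 0.02633 mol.
n(NaOH) used = 0.07036 x 0.006640 = 0.0004672 mol, which equals the excess n(HNO3).
So n(HNO3) consumed by the sample = 0.02633 - 0.0004672 = 0.02586 mol.
n(NaHCO3) = 0.02586 / 1 = 0.02586 mol.
mass NaHCO3 = 0.02586 x 84.01 = 2.172 g, so %NaHCO3 = 2.172/3.5698 x 100 = 60.9%.

60.9%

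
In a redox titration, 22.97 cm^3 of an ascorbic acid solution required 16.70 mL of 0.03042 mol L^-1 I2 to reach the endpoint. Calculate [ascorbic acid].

0.0221 M

n(I2) = 0.03042 x 0.01670 = 0.0005080 mol.
From the balanced equation, 1 mol I2 reacts with 1 mol ascorbic acid, so n(ascorbic acid) = 0.0005080 x 1/1 = 0.0005080 mol.
[ascorbic acid] = 0.0005080 / 0.02297 L = 0.0221 M.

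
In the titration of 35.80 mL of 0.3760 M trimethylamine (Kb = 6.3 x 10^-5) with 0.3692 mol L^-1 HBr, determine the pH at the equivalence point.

n((CH3)3N) = 0.3760 x 0.03580 = 0.01346 mol; V(HBr) at equivalence = 0.01346/0.3692 = 0.03646 L.
At equivalence the base is fully converted to (CH3)3NH+; total volume = 0.07226 L, so [(CH3)3NH+] = 0.01346/0.07226 = 0.1863 M.
Ka((CH3)3NH+) = Kw/Kb = 1.0e-14 / 6.3 x 10^-5 = 1.59e-10.
[H^+] = sqrt(Ka x [(CH3)3NH+]) = sqrt(1.59e-10 x 0.1863) = 5.44e-6 M.
pH = -log(5.44e-6) = 5.26.

5.26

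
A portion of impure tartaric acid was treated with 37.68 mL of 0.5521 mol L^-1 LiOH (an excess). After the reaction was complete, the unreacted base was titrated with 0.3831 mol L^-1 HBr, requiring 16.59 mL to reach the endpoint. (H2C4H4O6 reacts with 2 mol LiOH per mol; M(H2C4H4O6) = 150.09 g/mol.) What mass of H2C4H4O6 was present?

Total n(LiOH) added = 0.5521 x 0.03768 = 0.02080 mol.
n(HBr) used = 0.3831 x 0.01659 = 0.006356 mol, which equals the excess n(LiOH).
So n(LiOH) consumed by the sample = 0.02080 - 0.006356 = 0.01445 mol.
n(H2C4H4O6) = 0.01445 / 2 = 0.007224 mol.
mass = 0.007224 mol x 150.09 g/mol = 1.08 g.

1.08 g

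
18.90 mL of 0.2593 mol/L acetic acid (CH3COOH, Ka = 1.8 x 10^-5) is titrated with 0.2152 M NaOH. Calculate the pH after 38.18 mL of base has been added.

12.76

n(acid) = 0.2593 x 0.01890 = 0.004901 mol; n(NaOH) added = 0.2152 x 0.03818 = 0.008216 mol.
Base is in excess by 0.008216 - 0.004901 = 0.003316 mol in a total volume of 0.05708 L.
[OH^-] = 0.003316/0.05708 = 0.05809 M, so pOH = 1.24 and pH = 14.00 - 1.24 = 12.76.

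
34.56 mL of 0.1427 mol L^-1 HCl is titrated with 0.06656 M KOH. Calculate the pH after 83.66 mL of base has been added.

n(acid) = 0.1427 x 0.03456 = 0.004932 mol; n(KOH) added = 0.06656 x 0.08366 = 0.005568 mol.
Base is in excess by 0.005568 - 0.004932 = 0.0006367 mol in a total volume of 0.1182 L.
[OH^-] = 0.0006367/0.1182 = 0.005386 M, so pOH = 2.27 and pH = 14.00 - 2.27 = 11.73.

11.73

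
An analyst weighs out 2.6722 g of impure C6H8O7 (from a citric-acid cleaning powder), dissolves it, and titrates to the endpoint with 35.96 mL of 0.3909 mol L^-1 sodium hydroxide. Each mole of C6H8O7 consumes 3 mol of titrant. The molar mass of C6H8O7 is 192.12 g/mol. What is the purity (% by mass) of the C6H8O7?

n(NaOH) = 0.3909 x 0.03596 = 0.01406 mol.
n(C6H8O7) = 0.01406 / 3 = 0.004686 mol.
mass of C6H8O7 = 0.004686 x 192.12 = 0.9002 g.
% purity = 0.9002 / 2.6722 x 100 = 33.7%.

33.7%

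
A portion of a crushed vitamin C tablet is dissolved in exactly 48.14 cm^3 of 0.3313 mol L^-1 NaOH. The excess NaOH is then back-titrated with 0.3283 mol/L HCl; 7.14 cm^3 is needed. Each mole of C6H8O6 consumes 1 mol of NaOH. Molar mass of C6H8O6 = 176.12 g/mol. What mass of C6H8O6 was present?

Total n(NaOH) added = 0.3313 x 0.04814 = 0.01595 mol.
n(HCl) used = 0.3283 x 0.007140 = 0.002344 mol, which equals the excess n(NaOH).
So n(NaOH) consumed by the sample = 0.01595 - 0.002344 = 0.01360 mol.
n(C6H8O6) = 0.01360 / 1 = 0.01360 mol.
mass = 0.01360 mol x 176.12 g/mol = 2.40 g.

2.40 g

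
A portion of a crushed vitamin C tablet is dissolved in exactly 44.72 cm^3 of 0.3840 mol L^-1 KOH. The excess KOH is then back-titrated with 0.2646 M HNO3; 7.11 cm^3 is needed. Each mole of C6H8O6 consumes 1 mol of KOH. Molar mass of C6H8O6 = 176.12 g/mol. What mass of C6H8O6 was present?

Total n(KOH) added = 0.3840 x 0.04472 = 0.01717 mol.
n(HNO3) used = 0.2646 x 0.007110 = 0.001881 mol, which equals the excess n(KOH).
So n(KOH) consumed by the sample = 0.01717 - 0.001881 = 0.01529 mol.
n(C6H8O6) = 0.01529 / 1 = 0.01529 mol.
mass = 0.01529 mol x 176.12 g/mol = 2.69 g.

2.69 g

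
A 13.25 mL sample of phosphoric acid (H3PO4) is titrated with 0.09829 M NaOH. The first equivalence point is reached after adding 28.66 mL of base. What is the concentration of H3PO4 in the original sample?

0.213 M

n(NaOH) = 0.09829 x 0.02866 = 0.002817 mol.
At the first equivalence point, 1 mol OH^- react per mol H3PO4, so n(H3PO4) = 0.002817 / 1 = 0.002817 mol.
[H3PO4] = 0.002817 / 0.01325 L = 0.213 M.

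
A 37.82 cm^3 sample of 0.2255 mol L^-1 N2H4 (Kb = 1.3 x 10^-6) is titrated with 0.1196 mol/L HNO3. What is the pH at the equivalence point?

4.61

n(N2H4) = 0.2255 x 0.03782 = 0.008528 mol; V(HNO3) at equivalence = 0.008528/0.1196 = 0.07131 L.
At equivalence the base is fully converted to N2H5+; total volume = 0.1091 L, so [N2H5+] = 0.008528/0.1091 = 0.07815 M.
Ka(N2H5+) = Kw/Kb = 1.0e-14 / 1.3 x 10^-6 = 7.69e-9.
[H^+] = sqrt(Ka x [N2H5+]) = sqrt(7.69e-9 x 0.07815) = 2.45e-5 M.
pH = -log(2.45e-5) = 4.61.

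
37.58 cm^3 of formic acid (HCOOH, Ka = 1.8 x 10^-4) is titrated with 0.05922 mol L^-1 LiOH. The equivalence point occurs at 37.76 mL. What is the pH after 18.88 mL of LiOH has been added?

3.74

18.88 mL is exactly half the equivalence volume (37.76/2), i.e. the half-equivalence point.
There, n(HA) = n(A^-), so pH = pKa = -log(1.8 x 10^-4) = 3.74.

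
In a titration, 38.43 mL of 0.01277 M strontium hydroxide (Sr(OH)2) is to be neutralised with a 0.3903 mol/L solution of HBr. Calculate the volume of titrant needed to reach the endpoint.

2.51 mL

n(Sr(OH)2) = 0.01277 mol/L x 0.03843 L = 0.0004908 mol.
The neutralisation is 1 Sr(OH)2 : 2 HBr, so n(HBr) = 0.0004908 x 2/1 = 0.0009815 mol.
V(HBr) = 0.0009815 / 0.3903 = 0.002515 L = 2.51 mL.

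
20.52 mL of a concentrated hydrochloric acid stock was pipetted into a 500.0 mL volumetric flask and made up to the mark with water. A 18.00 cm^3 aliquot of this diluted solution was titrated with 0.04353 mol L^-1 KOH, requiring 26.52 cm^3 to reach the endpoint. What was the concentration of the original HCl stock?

1.56 M

n(KOH) = 0.04353 x 0.02652 = 0.001154 mol.
n(HCl) in the aliquot = 0.001154 mol.
[diluted HCl] = 0.001154 / 0.01800 = 0.06413 M.
Dilution factor = 500.0/20.52 = 24.37, so [stock] = 0.06413 x 24.37 = 1.56 M.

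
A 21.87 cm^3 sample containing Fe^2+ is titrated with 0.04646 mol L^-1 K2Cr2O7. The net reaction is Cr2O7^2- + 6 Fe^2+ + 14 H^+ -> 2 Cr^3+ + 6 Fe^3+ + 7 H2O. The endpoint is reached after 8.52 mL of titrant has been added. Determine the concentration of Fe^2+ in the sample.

0.109 M

n(K2Cr2O7) = 0.04646 x 0.008520 = 0.0003958 mol.
From the balanced equation, 1 mol K2Cr2O7 reacts with 6 mol Fe^2+, so n(Fe^2+) = 0.0003958 x 6/1 = 0.002375 mol.
[Fe^2+] = 0.002375 / 0.02187 L = 0.109 M.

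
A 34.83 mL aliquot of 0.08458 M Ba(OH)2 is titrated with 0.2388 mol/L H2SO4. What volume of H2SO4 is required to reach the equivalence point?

n(Ba(OH)2) = 0.08458 mol/L x 0.03483 L = 0.002946 mol.
At equivalence n(H2SO4) = n(Ba(OH)2) = 0.002946 mol.
V(H2SO4) = 0.002946 / 0.2388 = 0.01234 L = 12.3 mL.

12.3 mL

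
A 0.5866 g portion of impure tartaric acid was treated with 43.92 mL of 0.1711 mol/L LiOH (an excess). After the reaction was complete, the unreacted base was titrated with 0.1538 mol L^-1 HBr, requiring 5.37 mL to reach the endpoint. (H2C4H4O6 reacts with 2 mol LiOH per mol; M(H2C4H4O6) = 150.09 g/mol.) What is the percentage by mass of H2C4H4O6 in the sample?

85.6%

Total n(LiOH) added = 0.1711 x 0.04392 = 0.007515 mol.
n(HBr) used = 0.1538 x 0.005370 = 0.0008259 mol, which equals the excess n(LiOH).
So n(LiOH) consumed by the sample = 0.007515 - 0.0008259 = 0.006689 mol.
n(H2C4H4O6) = 0.006689 / 2 = 0.003344 mol.
mass H2C4H4O6 = 0.003344 x 150.09 = 0.5020 g, so %H2C4H4O6 = 0.5020/0.5866 x 100 = 85.6%.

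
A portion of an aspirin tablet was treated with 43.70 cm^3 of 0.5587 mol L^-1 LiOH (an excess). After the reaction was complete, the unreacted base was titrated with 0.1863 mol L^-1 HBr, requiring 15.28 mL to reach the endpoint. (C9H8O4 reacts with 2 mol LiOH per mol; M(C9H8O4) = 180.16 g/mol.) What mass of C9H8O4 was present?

Total n(LiOH) added = 0.5587 x 0.04370 = 0.02442 mol.
n(HBr) used = 0.1863 x 0.01528 = 0.002847 mol, which equals the excess n(LiOH).
So n(LiOH) consumed by the sample = 0.02442 - 0.002847 = 0.02157 mol.
n(C9H8O4) = 0.02157 / 2 = 0.01078 mol.
mass = 0.01078 mol x 180.16 g/mol = 1.94 g.

1.94 g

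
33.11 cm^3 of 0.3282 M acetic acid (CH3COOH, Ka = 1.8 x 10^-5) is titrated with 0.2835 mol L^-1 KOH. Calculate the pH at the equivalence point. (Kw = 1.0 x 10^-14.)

8.96

n(CH3COOH) = 0.3282 x 0.03311 = 0.01087 mol; V(KOH) at equivalence = 0.01087/0.2835 = 0.03833 L.
At equivalence all the acid is converted to CH3COO-; total volume = 0.03311 + 0.03833 = 0.07144 L, so [CH3COO-] = 0.01087/0.07144 = 0.1521 M.
Kb = Kw/Ka = 1.0e-14 / 1.8 x 10^-5 = 5.56e-10.
[OH^-] = sqrt(Kb x [CH3COO-]) = sqrt(5.56e-10 x 0.1521) = 9.19e-6 M.
pOH = 5.04, so pH = 14.00 - 5.04 = 8.96.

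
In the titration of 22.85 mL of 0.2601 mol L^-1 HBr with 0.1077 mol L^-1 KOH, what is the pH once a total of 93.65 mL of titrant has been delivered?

n(acid) = 0.2601 x 0.02285 = 0.005943 mol; n(KOH) added = 0.1077 x 0.09365 = 0.01009 mol.
Base is in excess by 0.01009 - 0.005943 = 0.004143 mol in a total volume of 0.1165 L.
[OH^-] = 0.004143/0.1165 = 0.03556 M, so pOH = 1.45 and pH = 14.00 - 1.45 = 12.55.

12.55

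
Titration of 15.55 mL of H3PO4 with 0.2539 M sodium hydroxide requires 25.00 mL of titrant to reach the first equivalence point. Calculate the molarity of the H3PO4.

n(NaOH) = 0.2539 x 0.02500 = 0.006347 mol.
At the first equivalence point, 1 mol OH^- react per mol H3PO4, so n(H3PO4) = 0.006347 / 1 = 0.006347 mol.
[H3PO4] = 0.006347 / 0.01555 L = 0.408 M.

0.408 M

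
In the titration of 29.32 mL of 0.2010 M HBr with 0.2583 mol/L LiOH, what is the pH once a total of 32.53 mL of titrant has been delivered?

12.61

n(acid) = 0.2010 x 0.02932 = 0.005893 mol; n(LiOH) added = 0.2583 x 0.03253 = 0.008402 mol.
Base is in excess by 0.008402 - 0.005893 = 0.002509 mol in a total volume of 0.06185 L.
[OH^-] = 0.002509/0.06185 = 0.04057 M, so pOH = 1.39 and pH = 14.00 - 1.39 = 12.61.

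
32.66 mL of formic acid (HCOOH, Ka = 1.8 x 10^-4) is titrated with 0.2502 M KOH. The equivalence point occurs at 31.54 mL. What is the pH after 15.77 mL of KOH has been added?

15.77 mL is exactly half the equivalence volume (31.54/2), i.e. the half-equivalence point.
There, n(HA) = n(A^-), so pH = pKa = -log(1.8 x 10^-4) = 3.74.

3.74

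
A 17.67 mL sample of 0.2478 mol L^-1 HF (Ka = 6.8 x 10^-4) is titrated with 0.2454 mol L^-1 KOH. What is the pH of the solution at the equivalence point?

n(HF) = 0.2478 x 0.01767 = 0.004379 mol; V(KOH) at equivalence = 0.004379/0.2454 = 0.01784 L.
At equivalence all the acid is converted to F-; total volume = 0.01767 + 0.01784 = 0.03551 L, so [F-] = 0.004379/0.03551 = 0.1233 M.
Kb = Kw/Ka = 1.0e-14 / 6.8 x 10^-4 = 1.47e-11.
[OH^-] = sqrt(Kb x [F-]) = sqrt(1.47e-11 x 0.1233) = 1.35e-6 M.
pOH = 5.87, so pH = 14.00 - 5.87 = 8.13.

8.13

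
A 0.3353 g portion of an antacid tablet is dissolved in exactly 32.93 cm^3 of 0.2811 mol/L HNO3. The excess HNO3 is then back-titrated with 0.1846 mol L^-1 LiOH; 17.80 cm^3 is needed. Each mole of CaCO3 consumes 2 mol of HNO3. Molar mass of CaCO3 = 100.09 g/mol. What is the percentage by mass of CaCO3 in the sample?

Total n(HNO3) added = 0.2811 x 0.03293 = 0.009257 mol.
n(LiOH) used = 0.1846 x 0.01780 = 0.003286 mol, which equals the excess n(HNO3).
So n(HNO3) consumed by the sample = 0.009257 - 0.003286 = 0.005971 mol.
n(CaCO3) = 0.005971 / 2 = 0.002985 mol.
mass CaCO3 = 0.002985 x 100.09 = 0.2988 g, so %CaCO3 = 0.2988/0.3353 x 100 = 89.1%.

89.1%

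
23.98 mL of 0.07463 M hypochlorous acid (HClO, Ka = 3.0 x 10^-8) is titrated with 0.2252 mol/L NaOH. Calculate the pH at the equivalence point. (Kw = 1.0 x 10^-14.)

n(HClO) = 0.07463 x 0.02398 = 0.001790 mol; V(NaOH) at equivalence = 0.001790/0.2252 = 0.007947 L.
At equivalence all the acid is converted to ClO-; total volume = 0.02398 + 0.007947 = 0.03193 L, so [ClO-] = 0.001790/0.03193 = 0.05605 M.
Kb = Kw/Ka = 1.0e-14 / 3.0 x 10^-8 = 3.33e-7.
[OH^-] = sqrt(Kb x [ClO-]) = sqrt(3.33e-7 x 0.05605) = 0.000137 M.
pOH = 3.86, so pH = 14.00 - 3.86 = 10.14.

10.14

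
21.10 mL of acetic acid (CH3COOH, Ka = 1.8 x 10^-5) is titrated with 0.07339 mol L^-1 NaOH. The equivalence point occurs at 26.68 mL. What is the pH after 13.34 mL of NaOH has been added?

13.34 mL is exactly half the equivalence volume (26.68/2), i.e. the half-equivalence point.
There, n(HA) = n(A^-), so pH = pKa = -log(1.8 x 10^-5) = 4.74.

4.74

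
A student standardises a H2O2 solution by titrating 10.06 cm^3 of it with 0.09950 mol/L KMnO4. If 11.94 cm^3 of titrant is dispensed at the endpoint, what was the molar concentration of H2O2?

0.295 M

n(KMnO4) = 0.09950 x 0.01194 = 0.001188 mol.
From the balanced equation, 2 mol KMnO4 reacts with 5 mol H2O2, so n(H2O2) = 0.001188 x 5/2 = 0.002970 mol.
[H2O2] = 0.002970 / 0.01006 L = 0.295 M.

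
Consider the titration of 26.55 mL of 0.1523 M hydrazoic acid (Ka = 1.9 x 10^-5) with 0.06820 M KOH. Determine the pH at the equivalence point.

8.70

n(HN3) = 0.1523 x 0.02655 = 0.004044 mol; V(KOH) at equivalence = 0.004044/0.06820 = 0.05929 L.
At equivalence all the acid is converted to N3-; total volume = 0.02655 + 0.05929 = 0.08584 L, so [N3-] = 0.004044/0.08584 = 0.04711 M.
Kb = Kw/Ka = 1.0e-14 / 1.9 x 10^-5 = 5.26e-10.
[OH^-] = sqrt(Kb x [N3-]) = sqrt(5.26e-10 x 0.04711) = 4.98e-6 M.
pOH = 5.30, so pH = 14.00 - 5.30 = 8.70.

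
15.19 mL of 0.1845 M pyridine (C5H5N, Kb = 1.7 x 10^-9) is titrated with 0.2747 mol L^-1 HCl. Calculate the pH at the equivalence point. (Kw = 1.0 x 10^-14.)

3.09

n(C5H5N) = 0.1845 x 0.01519 = 0.002803 mol; V(HCl) at equivalence = 0.002803/0.2747 = 0.01020 L.
At equivalence the base is fully converted to C5H5NH+; total volume = 0.02539 L, so [C5H5NH+] = 0.002803/0.02539 = 0.1104 M.
Ka(C5H5NH+) = Kw/Kb = 1.0e-14 / 1.7 x 10^-9 = 5.88e-6.
[H^+] = sqrt(Ka x [C5H5NH+]) = sqrt(5.88e-6 x 0.1104) = 0.000806 M.
pH = -log(0.000806) = 3.09.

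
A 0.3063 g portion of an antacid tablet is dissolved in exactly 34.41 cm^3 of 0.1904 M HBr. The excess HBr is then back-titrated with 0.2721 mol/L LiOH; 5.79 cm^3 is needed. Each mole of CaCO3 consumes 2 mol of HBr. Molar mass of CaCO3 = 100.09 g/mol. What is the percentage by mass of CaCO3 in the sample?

Total n(HBr) added = 0.1904 x 0.03441 = 0.006552 mol.
n(LiOH) used = 0.2721 x 0.005790 = 0.001575 mol, which equals the excess n(HBr).
So n(HBr) consumed by the sample = 0.006552 - 0.001575 = 0.004976 mol.
n(CaCO3) = 0.004976 / 2 = 0.002488 mol.
mass CaCO3 = 0.002488 x 100.09 = 0.2490 g, so %CaCO3 = 0.2490/0.3063 x 100 = 81.3%.

81.3%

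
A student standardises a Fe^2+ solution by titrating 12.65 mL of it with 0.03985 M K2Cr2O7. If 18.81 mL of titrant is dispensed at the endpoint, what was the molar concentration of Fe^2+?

n(K2Cr2O7) = 0.03985 x 0.01881 = 0.0007496 mol.
From the balanced equation, 1 mol K2Cr2O7 reacts with 6 mol Fe^2+, so n(Fe^2+) = 0.0007496 x 6/1 = 0.004497 mol.
[Fe^2+] = 0.004497 / 0.01265 L = 0.356 M.

0.356 M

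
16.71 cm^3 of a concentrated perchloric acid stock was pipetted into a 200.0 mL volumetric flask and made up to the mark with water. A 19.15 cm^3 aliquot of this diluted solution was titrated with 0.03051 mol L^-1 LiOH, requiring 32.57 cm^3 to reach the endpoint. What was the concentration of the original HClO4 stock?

0.621 M

n(LiOH) = 0.03051 x 0.03257 = 0.0009937 mol.
n(HClO4) in the aliquot = 0.0009937 mol.
[diluted HClO4] = 0.0009937 / 0.01915 = 0.05189 M.
Dilution factor = 200.0/16.71 = 11.97, so [stock] = 0.05189 x 11.97 = 0.621 M.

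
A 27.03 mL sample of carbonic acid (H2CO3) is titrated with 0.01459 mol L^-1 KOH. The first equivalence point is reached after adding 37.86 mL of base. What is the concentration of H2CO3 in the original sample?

0.0204 M

n(KOH) = 0.01459 x 0.03786 = 0.0005524 mol.
At the first equivalence point, 1 mol OH^- react per mol H2CO3, so n(H2CO3) = 0.0005524 / 1 = 0.0005524 mol.
[H2CO3] = 0.0005524 / 0.02703 L = 0.0204 M.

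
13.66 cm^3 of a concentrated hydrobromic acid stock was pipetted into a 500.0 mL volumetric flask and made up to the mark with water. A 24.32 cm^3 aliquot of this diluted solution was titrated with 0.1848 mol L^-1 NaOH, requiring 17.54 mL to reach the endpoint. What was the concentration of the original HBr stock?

n(NaOH) = 0.1848 x 0.01754 = 0.003241 mol.
n(HBr) in the aliquot = 0.003241 mol.
[diluted HBr] = 0.003241 / 0.02432 = 0.1333 M.
Dilution factor = 500.0/13.66 = 36.60, so [stock] = 0.1333 x 36.60 = 4.88 M.

4.88 M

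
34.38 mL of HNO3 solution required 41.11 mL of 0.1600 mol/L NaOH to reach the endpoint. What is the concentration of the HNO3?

n(NaOH) delivered = 0.1600 x 0.04111 = 0.006578 mol.
For a 1:1 reaction, n(HNO3) = 0.006578 mol.
[HNO3] = 0.006578 mol / 0.03438 L = 0.191 M.

0.191 M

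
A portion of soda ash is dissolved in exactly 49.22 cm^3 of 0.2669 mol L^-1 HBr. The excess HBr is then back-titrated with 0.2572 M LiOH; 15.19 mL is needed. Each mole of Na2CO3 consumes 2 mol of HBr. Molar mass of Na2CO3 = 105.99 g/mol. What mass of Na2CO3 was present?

0.489 g

Total n(HBr) added = 0.2669 x 0.04922 = 0.01314 mol.
n(LiOH) used = 0.2572 x 0.01519 = 0.003907 mol, which equals the excess n(HBr).
So n(HBr) consumed by the sample = 0.01314 - 0.003907 = 0.009230 mol.
n(Na2CO3) = 0.009230 / 2 = 0.004615 mol.
mass = 0.004615 mol x 105.99 g/mol = 0.489 g.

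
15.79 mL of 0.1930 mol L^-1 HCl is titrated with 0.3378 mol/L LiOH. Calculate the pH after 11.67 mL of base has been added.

12.51

n(acid) = 0.1930 x 0.01579 = 0.003047 mol; n(LiOH) added = 0.3378 x 0.01167 = 0.003942 mol.
Base is in excess by 0.003942 - 0.003047 = 0.0008947 mol in a total volume of 0.02746 L.
[OH^-] = 0.0008947/0.02746 = 0.03258 M, so pOH = 1.49 and pH = 14.00 - 1.49 = 12.51.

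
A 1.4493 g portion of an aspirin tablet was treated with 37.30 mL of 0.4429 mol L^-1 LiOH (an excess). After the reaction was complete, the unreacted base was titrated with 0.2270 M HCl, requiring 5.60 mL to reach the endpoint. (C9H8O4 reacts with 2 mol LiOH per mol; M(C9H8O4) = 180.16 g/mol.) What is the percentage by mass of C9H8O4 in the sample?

94.8%

Total n(LiOH) added = 0.4429 x 0.03730 = 0.01652 mol.
n(HCl) used = 0.2270 x 0.005600 = 0.001271 mol, which equals the excess n(LiOH).
So n(LiOH) consumed by the sample = 0.01652 - 0.001271 = 0.01525 mol.
n(C9H8O4) = 0.01525 / 2 = 0.007624 mol.
mass C9H8O4 = 0.007624 x 180.16 = 1.374 g, so %C9H8O4 = 1.374/1.4493 x 100 = 94.8%.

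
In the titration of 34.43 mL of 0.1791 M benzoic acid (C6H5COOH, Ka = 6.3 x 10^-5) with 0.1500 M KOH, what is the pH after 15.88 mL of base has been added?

4.00

Initial n(C6H5COOH) = 0.1791 x 0.03443 = 0.006166 mol.
n(KOH) added = 0.1500 x 0.01588 = 0.002382 mol, converting that many moles of C6H5COOH to C6H5COO-.
Remaining n(C6H5COOH) = 0.003784 mol; n(C6H5COO-) = 0.002382 mol.
By Henderson-Hasselbalch, pH = pKa + log([A^-]/[HA]) = 4.20 + log(0.002382/0.003784) = 4.20 + (-0.20) = 4.00.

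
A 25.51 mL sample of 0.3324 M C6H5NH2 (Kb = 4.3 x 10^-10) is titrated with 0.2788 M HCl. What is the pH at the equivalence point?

2.73

n(C6H5NH2) = 0.3324 x 0.02551 = 0.008480 mol; V(HCl) at equivalence = 0.008480/0.2788 = 0.03041 L.
At equivalence the base is fully converted to C6H5NH3+; total volume = 0.05592 L, so [C6H5NH3+] = 0.008480/0.05592 = 0.1516 M.
Ka(C6H5NH3+) = Kw/Kb = 1.0e-14 / 4.3 x 10^-10 = 2.33e-5.
[H^+] = sqrt(Ka x [C6H5NH3+]) = sqrt(2.33e-5 x 0.1516) = 0.00188 M.
pH = -log(0.00188) = 2.73.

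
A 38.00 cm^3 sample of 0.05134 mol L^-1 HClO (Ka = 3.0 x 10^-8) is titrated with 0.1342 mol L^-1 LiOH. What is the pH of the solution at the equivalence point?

10.05

n(HClO) = 0.05134 x 0.03800 = 0.001951 mol; V(LiOH) at equivalence = 0.001951/0.1342 = 0.01454 L.
At equivalence all the acid is converted to ClO-; total volume = 0.03800 + 0.01454 = 0.05254 L, so [ClO-] = 0.001951/0.05254 = 0.03713 M.
Kb = Kw/Ka = 1.0e-14 / 3.0 x 10^-8 = 3.33e-7.
[OH^-] = sqrt(Kb x [ClO-]) = sqrt(3.33e-7 x 0.03713) = 0.000111 M.
pOH = 3.95, so pH = 14.00 - 3.95 = 10.05.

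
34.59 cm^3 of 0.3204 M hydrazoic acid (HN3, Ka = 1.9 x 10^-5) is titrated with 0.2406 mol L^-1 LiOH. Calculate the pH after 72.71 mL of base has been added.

12.78

n(acid) = 0.3204 x 0.03459 = 0.01108 mol; n(LiOH) added = 0.2406 x 0.07271 = 0.01749 mol.
Base is in excess by 0.01749 - 0.01108 = 0.006411 mol in a total volume of 0.1073 L.
[OH^-] = 0.006411/0.1073 = 0.05975 M, so pOH = 1.22 and pH = 14.00 - 1.22 = 12.78.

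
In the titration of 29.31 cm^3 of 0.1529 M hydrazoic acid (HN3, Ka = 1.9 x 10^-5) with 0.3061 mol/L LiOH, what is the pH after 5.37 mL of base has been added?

4.48

Initial n(HN3) = 0.1529 x 0.02931 = 0.004481 mol.
n(LiOH) added = 0.3061 x 0.005370 = 0.001644 mol, converting that many moles of HN3 to N3-.
Remaining n(HN3) = 0.002838 mol; n(N3-) = 0.001644 mol.
By Henderson-Hasselbalch, pH = pKa + log([A^-]/[HA]) = 4.72 + log(0.001644/0.002838) = 4.72 + (-0.24) = 4.48.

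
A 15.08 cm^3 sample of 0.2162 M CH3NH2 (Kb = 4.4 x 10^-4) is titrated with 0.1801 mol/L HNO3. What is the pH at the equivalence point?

n(CH3NH2) = 0.2162 x 0.01508 = 0.003260 mol; V(HNO3) at equivalence = 0.003260/0.1801 = 0.01810 L.
At equivalence the base is fully converted to CH3NH3+; total volume = 0.03318 L, so [CH3NH3+] = 0.003260/0.03318 = 0.09825 M.
Ka(CH3NH3+) = Kw/Kb = 1.0e-14 / 4.4 x 10^-4 = 2.27e-11.
[H^+] = sqrt(Ka x [CH3NH3+]) = sqrt(2.27e-11 x 0.09825) = 1.49e-6 M.
pH = -log(1.49e-6) = 5.83.

5.83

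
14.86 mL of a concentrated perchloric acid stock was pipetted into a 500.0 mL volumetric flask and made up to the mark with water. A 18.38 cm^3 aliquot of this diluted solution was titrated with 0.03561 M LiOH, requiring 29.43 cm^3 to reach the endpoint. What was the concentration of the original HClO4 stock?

1.92 M

n(LiOH) = 0.03561 x 0.02943 = 0.001048 mol.
n(HClO4) in the aliquot = 0.001048 mol.
[diluted HClO4] = 0.001048 / 0.01838 = 0.05702 M.
Dilution factor = 500.0/14.86 = 33.65, so [stock] = 0.05702 x 33.65 = 1.92 M.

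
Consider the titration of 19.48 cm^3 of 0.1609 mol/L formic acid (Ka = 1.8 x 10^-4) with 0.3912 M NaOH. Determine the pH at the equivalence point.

n(HCOOH) = 0.1609 x 0.01948 = 0.003134 mol; V(NaOH) at equivalence = 0.003134/0.3912 = 0.008012 L.
At equivalence all the acid is converted to HCOO-; total volume = 0.01948 + 0.008012 = 0.02749 L, so [HCOO-] = 0.003134/0.02749 = 0.1140 M.
Kb = Kw/Ka = 1.0e-14 / 1.8 x 10^-4 = 5.56e-11.
[OH^-] = sqrt(Kb x [HCOO-]) = sqrt(5.56e-11 x 0.1140) = 2.52e-6 M.
pOH = 5.60, so pH = 14.00 - 5.60 = 8.40.

8.40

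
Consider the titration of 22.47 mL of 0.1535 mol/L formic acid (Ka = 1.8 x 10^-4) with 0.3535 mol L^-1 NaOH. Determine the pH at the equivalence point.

n(HCOOH) = 0.1535 x 0.02247 = 0.003449 mol; V(NaOH) at equivalence = 0.003449/0.3535 = 0.009757 L.
At equivalence all the acid is converted to HCOO-; total volume = 0.02247 + 0.009757 = 0.03223 L, so [HCOO-] = 0.003449/0.03223 = 0.1070 M.
Kb = Kw/Ka = 1.0e-14 / 1.8 x 10^-4 = 5.56e-11.
[OH^-] = sqrt(Kb x [HCOO-]) = sqrt(5.56e-11 x 0.1070) = 2.44e-6 M.
pOH = 5.61, so pH = 14.00 - 5.61 = 8.39.

8.39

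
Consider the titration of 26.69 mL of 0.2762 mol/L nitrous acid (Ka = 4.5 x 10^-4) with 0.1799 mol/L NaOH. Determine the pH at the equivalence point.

8.19

n(HNO2) = 0.2762 x 0.02669 = 0.007372 mol; V(NaOH) at equivalence = 0.007372/0.1799 = 0.04098 L.
At equivalence all the acid is converted to NO2-; total volume = 0.02669 + 0.04098 = 0.06767 L, so [NO2-] = 0.007372/0.06767 = 0.1089 M.
Kb = Kw/Ka = 1.0e-14 / 4.5 x 10^-4 = 2.22e-11.
[OH^-] = sqrt(Kb x [NO2-]) = sqrt(2.22e-11 x 0.1089) = 1.56e-6 M.
pOH = 5.81, so pH = 14.00 - 5.81 = 8.19.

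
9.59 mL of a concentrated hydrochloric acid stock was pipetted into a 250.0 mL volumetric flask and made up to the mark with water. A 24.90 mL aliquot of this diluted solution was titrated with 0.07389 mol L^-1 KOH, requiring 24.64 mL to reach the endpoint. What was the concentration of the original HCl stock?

1.91 M

n(KOH) = 0.07389 x 0.02464 = 0.001821 mol.
n(HCl) in the aliquot = 0.001821 mol.
[diluted HCl] = 0.001821 / 0.02490 = 0.07312 M.
Dilution factor = 250.0/9.590 = 26.07, so [stock] = 0.07312 x 26.07 = 1.91 M.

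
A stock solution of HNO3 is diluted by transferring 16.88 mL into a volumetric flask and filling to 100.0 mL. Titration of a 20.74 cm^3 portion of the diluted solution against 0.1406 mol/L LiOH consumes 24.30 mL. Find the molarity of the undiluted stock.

0.976 M

n(LiOH) = 0.1406 x 0.02430 = 0.003417 mol.
n(HNO3) in the aliquot = 0.003417 mol.
[diluted HNO3] = 0.003417 / 0.02074 = 0.1647 M.
Dilution factor = 100.0/16.88 = 5.924, so [stock] = 0.1647 x 5.924 = 0.976 M.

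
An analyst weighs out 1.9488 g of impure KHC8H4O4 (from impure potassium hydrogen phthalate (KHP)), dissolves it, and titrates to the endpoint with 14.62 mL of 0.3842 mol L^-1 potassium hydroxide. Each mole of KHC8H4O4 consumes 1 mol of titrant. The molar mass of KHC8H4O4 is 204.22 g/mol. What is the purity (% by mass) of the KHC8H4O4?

58.9%

n(KOH) = 0.3842 x 0.01462 = 0.005617 mol.
n(KHC8H4O4) = 0.005617 / 1 = 0.005617 mol.
mass of KHC8H4O4 = 0.005617 x 204.22 = 1.147 g.
% purity = 1.147 / 1.9488 x 100 = 58.9%.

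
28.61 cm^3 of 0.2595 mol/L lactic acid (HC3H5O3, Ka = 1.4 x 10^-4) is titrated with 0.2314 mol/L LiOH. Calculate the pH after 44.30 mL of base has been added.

n(acid) = 0.2595 x 0.02861 = 0.007424 mol; n(LiOH) added = 0.2314 x 0.04430 = 0.01025 mol.
Base is in excess by 0.01025 - 0.007424 = 0.002827 mol in a total volume of 0.07291 L.
[OH^-] = 0.002827/0.07291 = 0.03877 M, so pOH = 1.41 and pH = 14.00 - 1.41 = 12.59.

12.59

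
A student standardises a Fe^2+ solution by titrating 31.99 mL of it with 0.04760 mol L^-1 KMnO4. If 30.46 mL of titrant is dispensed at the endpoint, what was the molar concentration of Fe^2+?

0.227 M

n(KMnO4) = 0.04760 x 0.03046 = 0.001450 mol.
From the balanced equation, 1 mol KMnO4 reacts with 5 mol Fe^2+, so n(Fe^2+) = 0.001450 x 5/1 = 0.007249 mol.
[Fe^2+] = 0.007249 / 0.03199 L = 0.227 M.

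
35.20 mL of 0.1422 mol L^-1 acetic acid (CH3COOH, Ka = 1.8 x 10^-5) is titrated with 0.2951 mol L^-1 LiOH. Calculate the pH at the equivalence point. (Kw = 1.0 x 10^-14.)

8.86

n(CH3COOH) = 0.1422 x 0.03520 = 0.005005 mol; V(LiOH) at equivalence = 0.005005/0.2951 = 0.01696 L.
At equivalence all the acid is converted to CH3COO-; total volume = 0.03520 + 0.01696 = 0.05216 L, so [CH3COO-] = 0.005005/0.05216 = 0.09596 M.
Kb = Kw/Ka = 1.0e-14 / 1.8 x 10^-5 = 5.56e-10.
[OH^-] = sqrt(Kb x [CH3COO-]) = sqrt(5.56e-10 x 0.09596) = 7.30e-6 M.
pOH = 5.14, so pH = 14.00 - 5.14 = 8.86.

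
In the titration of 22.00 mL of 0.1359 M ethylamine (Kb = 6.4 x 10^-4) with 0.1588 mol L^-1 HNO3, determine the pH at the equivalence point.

n(C2H5NH2) = 0.1359 x 0.02200 = 0.002990 mol; V(HNO3) at equivalence = 0.002990/0.1588 = 0.01883 L.
At equivalence the base is fully converted to C2H5NH3+; total volume = 0.04083 L, so [C2H5NH3+] = 0.002990/0.04083 = 0.07323 M.
Ka(C2H5NH3+) = Kw/Kb = 1.0e-14 / 6.4 x 10^-4 = 1.56e-11.
[H^+] = sqrt(Ka x [C2H5NH3+]) = sqrt(1.56e-11 x 0.07323) = 1.07e-6 M.
pH = -log(1.07e-6) = 5.97.

5.97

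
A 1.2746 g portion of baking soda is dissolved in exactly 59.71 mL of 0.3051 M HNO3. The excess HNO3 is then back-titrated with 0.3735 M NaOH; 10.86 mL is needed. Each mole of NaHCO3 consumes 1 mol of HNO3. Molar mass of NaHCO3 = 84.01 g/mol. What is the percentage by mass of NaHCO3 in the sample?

93.3%

Total n(HNO3) added = 0.3051 x 0.05971 = 0.01822 mol.
n(NaOH) used = 0.3735 x 0.01086 = 0.004056 mol, which equals the excess n(HNO3).
So n(HNO3) consumed by the sample = 0.01822 - 0.004056 = 0.01416 mol.
n(NaHCO3) = 0.01416 / 1 = 0.01416 mol.
mass NaHCO3 = 0.01416 x 84.01 = 1.190 g, so %NaHCO3 = 1.190/1.2746 x 100 = 93.3%.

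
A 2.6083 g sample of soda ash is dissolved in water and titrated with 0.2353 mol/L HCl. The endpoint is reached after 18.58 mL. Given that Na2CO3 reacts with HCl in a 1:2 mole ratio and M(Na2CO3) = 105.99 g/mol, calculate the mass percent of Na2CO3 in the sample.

n(HCl) = 0.2353 x 0.01858 = 0.004372 mol.
n(Na2CO3) = 0.004372 / 2 = 0.002186 mol.
mass of Na2CO3 = 0.002186 x 105.99 = 0.2317 g.
% purity = 0.2317 / 2.6083 x 100 = 8.88%.

8.88%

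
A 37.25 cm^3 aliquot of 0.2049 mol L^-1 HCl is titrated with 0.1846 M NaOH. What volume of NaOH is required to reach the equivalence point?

41.3 mL

n(HCl) = 0.2049 mol/L x 0.03725 L = 0.007633 mol.
At equivalence n(NaOH) = n(HCl) = 0.007633 mol.
V(NaOH) = 0.007633 / 0.1846 = 0.04135 L = 41.3 mL.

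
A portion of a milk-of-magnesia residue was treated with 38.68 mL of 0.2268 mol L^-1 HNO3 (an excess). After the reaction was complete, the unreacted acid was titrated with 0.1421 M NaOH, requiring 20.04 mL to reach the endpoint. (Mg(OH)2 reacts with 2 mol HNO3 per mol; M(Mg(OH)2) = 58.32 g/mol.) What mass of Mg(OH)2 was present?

0.173 g

Total n(HNO3) added = 0.2268 x 0.03868 = 0.008773 mol.
n(NaOH) used = 0.1421 x 0.02004 = 0.002848 mol, which equals the excess n(HNO3).
So n(HNO3) consumed by the sample = 0.008773 - 0.002848 = 0.005925 mol.
n(Mg(OH)2) = 0.005925 / 2 = 0.002962 mol.
mass = 0.002962 mol x 58.32 g/mol = 0.173 g.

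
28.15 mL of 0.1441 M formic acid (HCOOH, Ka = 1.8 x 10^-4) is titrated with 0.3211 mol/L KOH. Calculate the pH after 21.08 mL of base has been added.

12.74

n(acid) = 0.1441 x 0.02815 = 0.004056 mol; n(KOH) added = 0.3211 x 0.02108 = 0.006769 mol.
Base is in excess by 0.006769 - 0.004056 = 0.002712 mol in a total volume of 0.04923 L.
[OH^-] = 0.002712/0.04923 = 0.05510 M, so pOH = 1.26 and pH = 14.00 - 1.26 = 12.74.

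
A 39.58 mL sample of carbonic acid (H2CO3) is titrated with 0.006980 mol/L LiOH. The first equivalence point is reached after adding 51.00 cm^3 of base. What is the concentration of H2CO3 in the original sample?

n(LiOH) = 0.006980 x 0.05100 = 0.0003560 mol.
At the first equivalence point, 1 mol OH^- react per mol H2CO3, so n(H2CO3) = 0.0003560 / 1 = 0.0003560 mol.
[H2CO3] = 0.0003560 / 0.03958 L = 0.00899 M.

0.00899 M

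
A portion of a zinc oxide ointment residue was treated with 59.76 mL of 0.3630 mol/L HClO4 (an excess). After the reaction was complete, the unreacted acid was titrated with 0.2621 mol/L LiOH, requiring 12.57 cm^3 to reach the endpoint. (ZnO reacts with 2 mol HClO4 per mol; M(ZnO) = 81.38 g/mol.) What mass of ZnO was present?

0.749 g

Total n(HClO4) added = 0.3630 x 0.05976 = 0.02169 mol.
n(LiOH) used = 0.2621 x 0.01257 = 0.003295 mol, which equals the excess n(HClO4).
So n(HClO4) consumed by the sample = 0.02169 - 0.003295 = 0.01840 mol.
n(ZnO) = 0.01840 / 2 = 0.009199 mol.
mass = 0.009199 mol x 81.38 g/mol = 0.749 g.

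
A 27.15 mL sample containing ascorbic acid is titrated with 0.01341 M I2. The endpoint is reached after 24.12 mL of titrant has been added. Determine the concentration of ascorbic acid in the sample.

0.0119 M

n(I2) = 0.01341 x 0.02412 = 0.0003234 mol.
From the balanced equation, 1 mol I2 reacts with 1 mol ascorbic acid, so n(ascorbic acid) = 0.0003234 x 1/1 = 0.0003234 mol.
[ascorbic acid] = 0.0003234 / 0.02715 L = 0.0119 M.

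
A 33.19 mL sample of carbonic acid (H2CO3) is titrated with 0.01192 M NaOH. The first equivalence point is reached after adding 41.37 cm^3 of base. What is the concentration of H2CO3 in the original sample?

0.0149 M

n(NaOH) = 0.01192 x 0.04137 = 0.0004931 mol.
At the first equivalence point, 1 mol OH^- react per mol H2CO3, so n(H2CO3) = 0.0004931 / 1 = 0.0004931 mol.
[H2CO3] = 0.0004931 / 0.03319 L = 0.0149 M.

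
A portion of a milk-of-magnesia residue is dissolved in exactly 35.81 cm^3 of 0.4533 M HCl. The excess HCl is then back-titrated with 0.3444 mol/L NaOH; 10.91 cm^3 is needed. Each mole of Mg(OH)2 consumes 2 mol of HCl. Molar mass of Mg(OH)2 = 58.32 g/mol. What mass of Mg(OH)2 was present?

Total n(HCl) added = 0.4533 x 0.03581 = 0.01623 mol.
n(NaOH) used = 0.3444 x 0.01091 = 0.003757 mol, which equals the excess n(HCl).
So n(HCl) consumed by the sample = 0.01623 - 0.003757 = 0.01248 mol.
n(Mg(OH)2) = 0.01248 / 2 = 0.006238 mol.
mass = 0.006238 mol x 58.32 g/mol = 0.364 g.

0.364 g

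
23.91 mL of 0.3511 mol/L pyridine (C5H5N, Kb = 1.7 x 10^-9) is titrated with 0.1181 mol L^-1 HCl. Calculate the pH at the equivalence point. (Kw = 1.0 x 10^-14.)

n(C5H5N) = 0.3511 x 0.02391 = 0.008395 mol; V(HCl) at equivalence = 0.008395/0.1181 = 0.07108 L.
At equivalence the base is fully converted to C5H5NH+; total volume = 0.09499 L, so [C5H5NH+] = 0.008395/0.09499 = 0.08837 M.
Ka(C5H5NH+) = Kw/Kb = 1.0e-14 / 1.7 x 10^-9 = 5.88e-6.
[H^+] = sqrt(Ka x [C5H5NH+]) = sqrt(5.88e-6 x 0.08837) = 0.000721 M.
pH = -log(0.000721) = 3.14.

3.14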